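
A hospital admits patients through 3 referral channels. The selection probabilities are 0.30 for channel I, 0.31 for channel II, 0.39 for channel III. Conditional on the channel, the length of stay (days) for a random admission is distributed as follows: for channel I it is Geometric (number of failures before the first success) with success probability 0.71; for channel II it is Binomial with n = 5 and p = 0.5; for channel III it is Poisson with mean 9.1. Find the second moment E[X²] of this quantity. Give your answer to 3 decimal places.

38.393

For each component E[X²] = Var + (mean)², giving I: 0.742115; II: 7.5; III: 91.91.
Overall E[X²] = 0.3·0.742115 + 0.31·7.5 + 0.39·91.91 = 38.3925.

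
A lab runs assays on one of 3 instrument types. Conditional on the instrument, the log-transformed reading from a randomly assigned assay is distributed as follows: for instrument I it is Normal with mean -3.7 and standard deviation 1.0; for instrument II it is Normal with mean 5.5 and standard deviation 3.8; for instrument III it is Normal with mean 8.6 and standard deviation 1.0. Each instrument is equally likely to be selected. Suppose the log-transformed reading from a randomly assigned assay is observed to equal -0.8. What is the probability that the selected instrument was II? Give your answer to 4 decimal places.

Likelihoods f(-0.8 | ·): I: 0.00595253; II: 0.0265627; III: 2.59286e-20.
Posterior ∝ prior × likelihood. Numerator for II: 0.333333·0.0265627 = 0.00885424.
Normalizing constant: 0.333333·0.00595253 + 0.333333·0.0265627 + 0.333333·2.59286e-20 = 0.0108384.
P(II | observation) = 0.00885424 / 0.0108384 = 0.816931.

0.8169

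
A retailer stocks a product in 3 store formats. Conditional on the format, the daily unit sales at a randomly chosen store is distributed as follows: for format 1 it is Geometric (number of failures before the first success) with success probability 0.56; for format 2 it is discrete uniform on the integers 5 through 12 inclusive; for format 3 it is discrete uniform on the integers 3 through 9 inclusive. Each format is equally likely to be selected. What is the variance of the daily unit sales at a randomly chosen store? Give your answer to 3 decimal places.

Per component, 1: μ=0.785714, E[X²]=2.02041; 2: μ=8.5, E[X²]=77.5; 3: μ=6, E[X²]=40.
E[X] = 0.333333·0.785714 + 0.333333·8.5 + 0.333333·6 = 5.09524.
E[X²] = 0.333333·2.02041 + 0.333333·77.5 + 0.333333·40 = 39.8401.
Var(X) = E[X²] − (E[X])² = 39.8401 − 25.9615 = 13.8787.

13.879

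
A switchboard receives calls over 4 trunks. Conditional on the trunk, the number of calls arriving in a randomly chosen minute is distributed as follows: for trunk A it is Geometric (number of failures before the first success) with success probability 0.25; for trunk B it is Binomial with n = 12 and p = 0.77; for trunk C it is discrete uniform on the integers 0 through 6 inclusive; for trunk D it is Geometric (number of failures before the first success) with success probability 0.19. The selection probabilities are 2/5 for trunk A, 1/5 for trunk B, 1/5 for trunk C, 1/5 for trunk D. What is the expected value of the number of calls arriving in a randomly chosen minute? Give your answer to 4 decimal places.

Component means — A: 3; B: 9.24; C: 3; D: 4.26316.
E[X] = 0.4·3 + 0.2·9.24 + 0.2·3 + 0.2·4.26316 = 4.50063.

4.5006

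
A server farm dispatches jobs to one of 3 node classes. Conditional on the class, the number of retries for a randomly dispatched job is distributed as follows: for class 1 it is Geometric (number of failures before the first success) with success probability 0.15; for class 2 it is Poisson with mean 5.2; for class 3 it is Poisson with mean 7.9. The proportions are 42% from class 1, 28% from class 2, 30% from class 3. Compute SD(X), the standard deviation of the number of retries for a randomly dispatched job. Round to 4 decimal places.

4.5781

Per component, 1: μ=5.66667, E[X²]=69.8889; 2: μ=5.2, E[X²]=32.24; 3: μ=7.9, E[X²]=70.31.
E[X] = 0.42·5.66667 + 0.28·5.2 + 0.3·7.9 = 6.206.
E[X²] = 0.42·69.8889 + 0.28·32.24 + 0.3·70.31 = 59.4735.
Var(X) = E[X²] − (E[X])² = 59.4735 − 38.5144 = 20.9591.
SD(X) = √20.9591 = 4.57811.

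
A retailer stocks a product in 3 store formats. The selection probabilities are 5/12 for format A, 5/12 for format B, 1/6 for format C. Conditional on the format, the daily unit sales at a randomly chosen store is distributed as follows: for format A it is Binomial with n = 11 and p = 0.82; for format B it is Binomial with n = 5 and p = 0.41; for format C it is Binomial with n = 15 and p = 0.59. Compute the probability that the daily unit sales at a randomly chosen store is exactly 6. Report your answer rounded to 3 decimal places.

0.023

Conditional on each format, P(X = 6): A: 0.0265392; B: 0; C: 0.0691148.
By total probability, P(X = 6) = 0.416667·0.0265392 + 0.416667·0 + 0.166667·0.0691148 = 0.0225771.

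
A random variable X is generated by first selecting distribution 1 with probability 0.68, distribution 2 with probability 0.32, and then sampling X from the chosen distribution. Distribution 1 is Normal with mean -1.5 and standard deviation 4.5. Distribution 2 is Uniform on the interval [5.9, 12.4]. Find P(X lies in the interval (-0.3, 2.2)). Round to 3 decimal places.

0.129

Conditional on each component, P(-0.3 < X < 2.2): 1: 0.189388; 2: 0.
By total probability, P(-0.3 < X < 2.2) = 0.68·0.189388 + 0.32·0 = 0.128784.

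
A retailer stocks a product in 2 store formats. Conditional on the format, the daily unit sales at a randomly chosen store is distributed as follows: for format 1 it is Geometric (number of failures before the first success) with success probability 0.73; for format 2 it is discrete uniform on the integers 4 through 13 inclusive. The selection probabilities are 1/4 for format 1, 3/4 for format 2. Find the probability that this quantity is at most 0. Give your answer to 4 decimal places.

0.1825

Conditional on each format, P(X ≤ 0): 1: 0.73; 2: 0.
By total probability, P(X ≤ 0) = 0.25·0.73 + 0.75·0 = 0.1825.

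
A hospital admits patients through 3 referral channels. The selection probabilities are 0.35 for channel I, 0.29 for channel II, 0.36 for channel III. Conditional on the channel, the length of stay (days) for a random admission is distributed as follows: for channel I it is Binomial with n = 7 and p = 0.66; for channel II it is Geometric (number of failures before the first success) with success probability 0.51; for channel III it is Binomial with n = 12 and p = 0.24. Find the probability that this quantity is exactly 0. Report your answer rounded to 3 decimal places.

Conditional on each channel, P(X = 0): I: 0.000525234; II: 0.51; III: 0.0371333.
By total probability, P(X = 0) = 0.35·0.000525234 + 0.29·0.51 + 0.36·0.0371333 = 0.161452.

0.161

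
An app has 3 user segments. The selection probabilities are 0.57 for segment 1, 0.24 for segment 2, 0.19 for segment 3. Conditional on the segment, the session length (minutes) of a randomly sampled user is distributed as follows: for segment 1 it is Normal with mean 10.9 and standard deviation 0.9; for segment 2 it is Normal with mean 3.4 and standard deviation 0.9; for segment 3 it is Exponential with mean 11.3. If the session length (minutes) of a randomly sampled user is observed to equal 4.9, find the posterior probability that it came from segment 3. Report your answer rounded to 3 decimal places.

0.291

Likelihoods f(4.9 | ·): 1: 9.901e-11; 2: 0.11053; 3: 0.0573587.
Posterior ∝ prior × likelihood. Numerator for 3: 0.19·0.0573587 = 0.0108981.
Normalizing constant: 0.57·9.901e-11 + 0.24·0.11053 + 0.19·0.0573587 = 0.0374254.
P(3 | observation) = 0.0108981 / 0.0374254 = 0.291197.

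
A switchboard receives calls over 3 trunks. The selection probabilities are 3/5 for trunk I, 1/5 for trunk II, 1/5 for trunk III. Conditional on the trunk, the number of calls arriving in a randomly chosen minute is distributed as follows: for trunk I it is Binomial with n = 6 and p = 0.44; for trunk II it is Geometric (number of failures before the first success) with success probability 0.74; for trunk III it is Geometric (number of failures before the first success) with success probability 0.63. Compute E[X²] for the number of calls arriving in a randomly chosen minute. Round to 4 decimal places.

5.4439

For each component E[X²] = Var + (mean)², giving I: 8.448; II: 0.598247; III: 1.27715.
Overall E[X²] = 0.6·8.448 + 0.2·0.598247 + 0.2·1.27715 = 5.44388.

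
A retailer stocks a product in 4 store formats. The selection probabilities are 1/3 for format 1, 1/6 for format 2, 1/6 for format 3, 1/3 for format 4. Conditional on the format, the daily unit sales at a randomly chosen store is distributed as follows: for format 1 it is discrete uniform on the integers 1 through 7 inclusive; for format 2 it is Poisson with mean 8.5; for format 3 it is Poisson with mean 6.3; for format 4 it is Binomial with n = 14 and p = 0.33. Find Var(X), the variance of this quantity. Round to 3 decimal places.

Per component, 1: μ=4, E[X²]=20; 2: μ=8.5, E[X²]=80.75; 3: μ=6.3, E[X²]=45.99; 4: μ=4.62, E[X²]=24.4398.
E[X] = 0.333333·4 + 0.166667·8.5 + 0.166667·6.3 + 0.333333·4.62 = 5.34.
E[X²] = 0.333333·20 + 0.166667·80.75 + 0.166667·45.99 + 0.333333·24.4398 = 35.9366.
Var(X) = E[X²] − (E[X])² = 35.9366 − 28.5156 = 7.421.

7.421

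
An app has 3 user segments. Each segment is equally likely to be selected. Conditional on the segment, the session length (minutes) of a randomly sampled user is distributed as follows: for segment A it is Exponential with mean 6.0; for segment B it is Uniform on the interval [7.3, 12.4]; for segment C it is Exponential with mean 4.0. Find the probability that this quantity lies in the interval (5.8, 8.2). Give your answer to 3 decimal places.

0.136

Conditional on each segment, P(5.8 < X < 8.2): A: 0.125393; B: 0.176471; C: 0.105835.
By total probability, P(5.8 < X < 8.2) = 0.333333·0.125393 + 0.333333·0.176471 + 0.333333·0.105835 = 0.1359.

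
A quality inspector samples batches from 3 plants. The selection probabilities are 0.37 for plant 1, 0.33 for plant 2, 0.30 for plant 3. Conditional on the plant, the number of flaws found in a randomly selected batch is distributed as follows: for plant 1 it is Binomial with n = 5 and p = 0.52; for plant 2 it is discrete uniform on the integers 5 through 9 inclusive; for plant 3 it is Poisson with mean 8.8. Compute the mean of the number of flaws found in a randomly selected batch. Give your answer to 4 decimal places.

5.9120

Component means — 1: 2.6; 2: 7; 3: 8.8.
E[X] = 0.37·2.6 + 0.33·7 + 0.3·8.8 = 5.912.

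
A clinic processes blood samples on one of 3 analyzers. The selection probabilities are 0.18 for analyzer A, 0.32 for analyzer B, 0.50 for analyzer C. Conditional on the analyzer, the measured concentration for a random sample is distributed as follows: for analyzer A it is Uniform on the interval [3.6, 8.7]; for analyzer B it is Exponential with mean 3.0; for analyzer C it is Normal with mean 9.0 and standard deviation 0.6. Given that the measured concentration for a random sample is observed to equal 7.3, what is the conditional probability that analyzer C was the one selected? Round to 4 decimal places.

Likelihoods f(7.3 | ·): A: 0.196078; B: 0.029248; C: 0.0120102.
Posterior ∝ prior × likelihood. Numerator for C: 0.5·0.0120102 = 0.00600508.
Normalizing constant: 0.18·0.196078 + 0.32·0.029248 + 0.5·0.0120102 = 0.0506585.
P(C | observation) = 0.00600508 / 0.0506585 = 0.11854.

0.1185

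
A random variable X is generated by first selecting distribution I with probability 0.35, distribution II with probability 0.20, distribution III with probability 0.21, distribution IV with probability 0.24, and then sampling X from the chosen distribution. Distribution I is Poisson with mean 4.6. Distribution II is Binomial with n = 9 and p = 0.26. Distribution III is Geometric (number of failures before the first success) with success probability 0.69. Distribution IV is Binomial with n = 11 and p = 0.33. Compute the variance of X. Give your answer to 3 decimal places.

Per component, I: μ=4.6, E[X²]=25.76; II: μ=2.34, E[X²]=7.2072; III: μ=0.449275, E[X²]=0.852972; IV: μ=3.63, E[X²]=15.609.
E[X] = 0.35·4.6 + 0.2·2.34 + 0.21·0.449275 + 0.24·3.63 = 3.04355.
E[X²] = 0.35·25.76 + 0.2·7.2072 + 0.21·0.852972 + 0.24·15.609 = 14.3827.
Var(X) = E[X²] − (E[X])² = 14.3827 − 9.26318 = 5.11954.

5.120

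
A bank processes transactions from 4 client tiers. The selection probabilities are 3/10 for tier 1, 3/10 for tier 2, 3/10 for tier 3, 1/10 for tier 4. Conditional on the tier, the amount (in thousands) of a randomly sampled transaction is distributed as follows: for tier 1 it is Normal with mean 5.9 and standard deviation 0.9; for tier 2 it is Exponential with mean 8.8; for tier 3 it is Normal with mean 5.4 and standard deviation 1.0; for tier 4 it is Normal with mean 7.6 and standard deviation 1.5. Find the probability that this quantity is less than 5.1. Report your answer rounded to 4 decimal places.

0.3075

Conditional on each tier, P(X < 5.1): 1: 0.187031; 2: 0.439847; 3: 0.382089; 4: 0.0477904.
By total probability, P(X < 5.1) = 0.3·0.187031 + 0.3·0.439847 + 0.3·0.382089 + 0.1·0.0477904 = 0.307469.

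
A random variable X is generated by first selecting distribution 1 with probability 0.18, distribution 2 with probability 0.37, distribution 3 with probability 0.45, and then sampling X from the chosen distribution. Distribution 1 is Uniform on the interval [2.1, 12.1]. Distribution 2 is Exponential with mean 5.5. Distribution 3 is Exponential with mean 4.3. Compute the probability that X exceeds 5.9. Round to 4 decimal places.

0.3523

Conditional on each component, P(X > 5.9): 1: 0.62; 2: 0.342074; 3: 0.253576.
By total probability, P(X > 5.9) = 0.18·0.62 + 0.37·0.342074 + 0.45·0.253576 = 0.352277.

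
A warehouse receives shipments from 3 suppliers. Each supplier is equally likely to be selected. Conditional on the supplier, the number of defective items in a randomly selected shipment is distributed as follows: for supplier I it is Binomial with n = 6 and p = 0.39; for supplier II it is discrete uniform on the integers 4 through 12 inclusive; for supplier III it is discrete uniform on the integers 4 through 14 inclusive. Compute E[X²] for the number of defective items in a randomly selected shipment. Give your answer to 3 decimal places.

For each component E[X²] = Var + (mean)², giving I: 6.903; II: 70.6667; III: 91.
Overall E[X²] = 0.333333·6.903 + 0.333333·70.6667 + 0.333333·91 = 56.1899.

56.190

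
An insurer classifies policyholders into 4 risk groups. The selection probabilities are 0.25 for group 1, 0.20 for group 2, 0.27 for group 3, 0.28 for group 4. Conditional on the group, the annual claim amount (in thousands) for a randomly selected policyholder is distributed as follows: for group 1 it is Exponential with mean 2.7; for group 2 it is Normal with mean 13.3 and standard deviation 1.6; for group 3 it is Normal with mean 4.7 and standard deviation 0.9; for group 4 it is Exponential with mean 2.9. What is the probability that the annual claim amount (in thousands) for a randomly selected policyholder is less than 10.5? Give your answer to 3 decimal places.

0.795

Conditional on each group, P(X < 10.5): 1: 0.979532; 2: 0.0400592; 3: 1; 4: 0.973236.
By total probability, P(X < 10.5) = 0.25·0.979532 + 0.2·0.0400592 + 0.27·1 + 0.28·0.973236 = 0.795401.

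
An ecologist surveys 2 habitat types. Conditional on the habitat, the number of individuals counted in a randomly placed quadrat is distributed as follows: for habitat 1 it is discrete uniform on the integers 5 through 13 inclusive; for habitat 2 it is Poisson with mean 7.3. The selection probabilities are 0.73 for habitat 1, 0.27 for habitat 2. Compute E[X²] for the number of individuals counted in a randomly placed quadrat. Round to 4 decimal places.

80.3560

For each component E[X²] = Var + (mean)², giving 1: 87.6667; 2: 60.59.
Overall E[X²] = 0.73·87.6667 + 0.27·60.59 = 80.356.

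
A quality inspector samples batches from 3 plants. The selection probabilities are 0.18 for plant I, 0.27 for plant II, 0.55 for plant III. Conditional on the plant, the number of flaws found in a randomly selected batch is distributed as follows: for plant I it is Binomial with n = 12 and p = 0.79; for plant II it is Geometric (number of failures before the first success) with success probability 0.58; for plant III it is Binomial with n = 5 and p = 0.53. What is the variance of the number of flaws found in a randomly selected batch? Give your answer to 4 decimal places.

10.2754

Per component, I: μ=9.48, E[X²]=91.8612; II: μ=0.724138, E[X²]=1.77289; III: μ=2.65, E[X²]=8.268.
E[X] = 0.18·9.48 + 0.27·0.724138 + 0.55·2.65 = 3.35942.
E[X²] = 0.18·91.8612 + 0.27·1.77289 + 0.55·8.268 = 21.5611.
Var(X) = E[X²] − (E[X])² = 21.5611 − 11.2857 = 10.2754.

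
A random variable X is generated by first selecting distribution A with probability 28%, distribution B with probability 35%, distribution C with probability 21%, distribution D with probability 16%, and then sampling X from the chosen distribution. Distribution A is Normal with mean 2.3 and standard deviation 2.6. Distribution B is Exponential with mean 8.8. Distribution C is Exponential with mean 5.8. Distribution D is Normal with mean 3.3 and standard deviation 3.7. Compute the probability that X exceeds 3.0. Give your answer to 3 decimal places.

0.570

Conditional on each component, P(X > 3.0): A: 0.393876; B: 0.711124; C: 0.596163; D: 0.532311.
By total probability, P(X > 3.0) = 0.28·0.393876 + 0.35·0.711124 + 0.21·0.596163 + 0.16·0.532311 = 0.569543.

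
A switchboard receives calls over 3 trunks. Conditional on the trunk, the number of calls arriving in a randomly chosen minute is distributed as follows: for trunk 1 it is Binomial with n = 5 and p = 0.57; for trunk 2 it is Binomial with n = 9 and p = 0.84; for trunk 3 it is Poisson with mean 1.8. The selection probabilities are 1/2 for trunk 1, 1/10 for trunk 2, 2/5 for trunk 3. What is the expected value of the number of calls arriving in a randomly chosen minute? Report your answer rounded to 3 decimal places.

2.901

Component means — 1: 2.85; 2: 7.56; 3: 1.8.
E[X] = 0.5·2.85 + 0.1·7.56 + 0.4·1.8 = 2.901.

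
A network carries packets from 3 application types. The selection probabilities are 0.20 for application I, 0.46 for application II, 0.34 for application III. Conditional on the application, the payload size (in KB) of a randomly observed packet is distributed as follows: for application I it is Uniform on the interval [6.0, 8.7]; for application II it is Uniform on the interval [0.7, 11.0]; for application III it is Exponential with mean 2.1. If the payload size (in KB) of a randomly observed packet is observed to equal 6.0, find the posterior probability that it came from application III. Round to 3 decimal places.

0.073

Likelihoods f(6.0 | ·): I: 0.37037; II: 0.0970874; III: 0.0273489.
Posterior ∝ prior × likelihood. Numerator for III: 0.34·0.0273489 = 0.00929861.
Normalizing constant: 0.2·0.37037 + 0.46·0.0970874 + 0.34·0.0273489 = 0.128033.
P(III | observation) = 0.00929861 / 0.128033 = 0.0726268.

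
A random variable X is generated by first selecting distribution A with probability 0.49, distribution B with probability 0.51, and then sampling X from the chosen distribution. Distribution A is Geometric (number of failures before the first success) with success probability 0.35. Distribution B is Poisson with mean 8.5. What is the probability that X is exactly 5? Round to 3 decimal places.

0.058

Conditional on each component, P(X = 5): A: 0.0406102; B: 0.0752333.
By total probability, P(X = 5) = 0.49·0.0406102 + 0.51·0.0752333 = 0.058268.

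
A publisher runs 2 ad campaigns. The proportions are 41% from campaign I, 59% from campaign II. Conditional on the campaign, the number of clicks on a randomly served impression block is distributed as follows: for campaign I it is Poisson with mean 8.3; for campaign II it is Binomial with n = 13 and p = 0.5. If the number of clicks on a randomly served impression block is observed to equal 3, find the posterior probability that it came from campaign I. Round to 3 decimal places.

Likelihoods P(X=3 | ·): I: 0.0236831; II: 0.0349121.
Posterior ∝ prior × likelihood. Numerator for I: 0.41·0.0236831 = 0.00971008.
Normalizing constant: 0.41·0.0236831 + 0.59·0.0349121 = 0.0303082.
P(I | observation) = 0.00971008 / 0.0303082 = 0.320378.

0.320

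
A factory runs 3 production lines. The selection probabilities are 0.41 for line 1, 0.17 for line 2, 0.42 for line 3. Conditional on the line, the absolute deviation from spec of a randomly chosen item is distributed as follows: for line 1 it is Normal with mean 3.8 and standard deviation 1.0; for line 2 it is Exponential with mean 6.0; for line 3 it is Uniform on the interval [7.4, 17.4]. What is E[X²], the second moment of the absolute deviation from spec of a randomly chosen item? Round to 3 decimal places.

86.650

For each component E[X²] = Var + (mean)², giving 1: 15.44; 2: 72; 3: 162.093.
Overall E[X²] = 0.41·15.44 + 0.17·72 + 0.42·162.093 = 86.6496.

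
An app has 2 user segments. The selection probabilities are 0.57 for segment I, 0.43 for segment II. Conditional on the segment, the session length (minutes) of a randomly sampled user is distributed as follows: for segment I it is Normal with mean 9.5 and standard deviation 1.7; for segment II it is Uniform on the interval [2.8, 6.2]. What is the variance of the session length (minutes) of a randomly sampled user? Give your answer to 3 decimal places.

8.189

Per component, I: μ=9.5, E[X²]=93.14; II: μ=4.5, E[X²]=21.2133.
E[X] = 0.57·9.5 + 0.43·4.5 = 7.35.
E[X²] = 0.57·93.14 + 0.43·21.2133 = 62.2115.
Var(X) = E[X²] − (E[X])² = 62.2115 − 54.0225 = 8.18903.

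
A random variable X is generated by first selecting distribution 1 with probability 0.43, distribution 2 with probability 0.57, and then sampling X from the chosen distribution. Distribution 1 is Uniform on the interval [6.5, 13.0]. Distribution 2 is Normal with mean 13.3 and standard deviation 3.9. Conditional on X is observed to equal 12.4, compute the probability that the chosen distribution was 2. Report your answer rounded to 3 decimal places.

0.462

Likelihoods f(12.4 | ·): 1: 0.153846; 2: 0.0996051.
Posterior ∝ prior × likelihood. Numerator for 2: 0.57·0.0996051 = 0.0567749.
Normalizing constant: 0.43·0.153846 + 0.57·0.0996051 = 0.122929.
P(2 | observation) = 0.0567749 / 0.122929 = 0.461852.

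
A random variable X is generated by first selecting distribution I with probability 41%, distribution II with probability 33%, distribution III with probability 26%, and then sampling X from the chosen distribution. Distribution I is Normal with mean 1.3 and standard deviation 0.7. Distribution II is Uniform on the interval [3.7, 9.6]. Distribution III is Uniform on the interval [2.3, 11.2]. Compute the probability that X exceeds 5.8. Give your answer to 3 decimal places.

0.370

Conditional on each component, P(X > 5.8): I: 6.44044e-11; II: 0.644068; III: 0.606742.
By total probability, P(X > 5.8) = 0.41·6.44044e-11 + 0.33·0.644068 + 0.26·0.606742 = 0.370295.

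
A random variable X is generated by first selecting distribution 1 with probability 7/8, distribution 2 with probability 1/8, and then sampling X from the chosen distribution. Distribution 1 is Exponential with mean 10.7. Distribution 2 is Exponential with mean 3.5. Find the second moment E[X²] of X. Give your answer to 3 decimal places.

For each component E[X²] = Var + (mean)², giving 1: 228.98; 2: 24.5.
Overall E[X²] = 0.875·228.98 + 0.125·24.5 = 203.42.

203.420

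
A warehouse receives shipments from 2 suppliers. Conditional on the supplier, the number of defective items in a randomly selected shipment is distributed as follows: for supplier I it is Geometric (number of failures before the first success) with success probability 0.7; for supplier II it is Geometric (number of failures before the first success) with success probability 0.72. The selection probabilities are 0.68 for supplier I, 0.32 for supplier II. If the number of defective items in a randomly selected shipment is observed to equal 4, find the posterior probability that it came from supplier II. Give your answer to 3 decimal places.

Likelihoods P(X=4 | ·): I: 0.00567; II: 0.00442552.
Posterior ∝ prior × likelihood. Numerator for II: 0.32·0.00442552 = 0.00141617.
Normalizing constant: 0.68·0.00567 + 0.32·0.00442552 = 0.00527177.
P(II | observation) = 0.00141617 / 0.00527177 = 0.268632.

0.269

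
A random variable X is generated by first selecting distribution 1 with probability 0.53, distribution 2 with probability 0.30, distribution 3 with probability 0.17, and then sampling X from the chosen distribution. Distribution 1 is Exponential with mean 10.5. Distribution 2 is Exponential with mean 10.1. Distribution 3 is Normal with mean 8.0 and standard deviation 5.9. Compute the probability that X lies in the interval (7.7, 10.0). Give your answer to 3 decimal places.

Conditional on each component, P(7.7 < X < 10.0): 1: 0.094484; 2: 0.0950166; 3: 0.152965.
By total probability, P(7.7 < X < 10.0) = 0.53·0.094484 + 0.3·0.0950166 + 0.17·0.152965 = 0.104586.

0.105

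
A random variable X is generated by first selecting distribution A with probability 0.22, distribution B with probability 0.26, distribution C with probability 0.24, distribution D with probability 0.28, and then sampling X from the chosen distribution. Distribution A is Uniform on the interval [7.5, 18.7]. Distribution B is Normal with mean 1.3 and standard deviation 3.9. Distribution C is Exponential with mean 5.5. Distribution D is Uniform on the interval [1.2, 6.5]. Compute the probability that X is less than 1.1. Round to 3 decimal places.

Conditional on each component, P(X < 1.1): A: 0; B: 0.47955; C: 0.181269; D: 0.
By total probability, P(X < 1.1) = 0.22·0 + 0.26·0.47955 + 0.24·0.181269 + 0.28·0 = 0.168188.

0.168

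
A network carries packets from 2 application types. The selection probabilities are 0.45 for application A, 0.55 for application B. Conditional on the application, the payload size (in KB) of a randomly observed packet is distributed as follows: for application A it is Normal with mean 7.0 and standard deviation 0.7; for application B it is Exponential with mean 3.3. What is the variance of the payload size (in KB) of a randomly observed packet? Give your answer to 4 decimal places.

Per component, A: μ=7, E[X²]=49.49; B: μ=3.3, E[X²]=21.78.
E[X] = 0.45·7 + 0.55·3.3 = 4.965.
E[X²] = 0.45·49.49 + 0.55·21.78 = 34.2495.
Var(X) = E[X²] − (E[X])² = 34.2495 − 24.6512 = 9.59827.

9.5983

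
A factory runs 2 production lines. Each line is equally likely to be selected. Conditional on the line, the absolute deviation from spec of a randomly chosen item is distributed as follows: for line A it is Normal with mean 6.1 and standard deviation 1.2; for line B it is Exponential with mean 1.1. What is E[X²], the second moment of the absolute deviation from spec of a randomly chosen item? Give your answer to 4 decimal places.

For each component E[X²] = Var + (mean)², giving A: 38.65; B: 2.42.
Overall E[X²] = 0.5·38.65 + 0.5·2.42 = 20.535.

20.5350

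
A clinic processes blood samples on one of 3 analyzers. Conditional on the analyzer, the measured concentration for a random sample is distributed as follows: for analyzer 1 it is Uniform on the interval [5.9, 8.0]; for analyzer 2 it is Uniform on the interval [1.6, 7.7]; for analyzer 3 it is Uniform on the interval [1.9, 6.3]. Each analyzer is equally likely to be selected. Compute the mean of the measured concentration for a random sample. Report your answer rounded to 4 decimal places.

5.2333

Component means — 1: 6.95; 2: 4.65; 3: 4.1.
E[X] = 0.333333·6.95 + 0.333333·4.65 + 0.333333·4.1 = 5.23333.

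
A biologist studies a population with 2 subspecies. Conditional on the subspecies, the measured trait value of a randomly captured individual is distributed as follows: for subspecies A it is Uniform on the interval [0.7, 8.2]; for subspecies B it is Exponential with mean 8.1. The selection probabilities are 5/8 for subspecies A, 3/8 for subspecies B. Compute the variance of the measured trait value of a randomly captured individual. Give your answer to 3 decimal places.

Per component, A: μ=4.45, E[X²]=24.49; B: μ=8.1, E[X²]=131.22.
E[X] = 0.625·4.45 + 0.375·8.1 = 5.81875.
E[X²] = 0.625·24.49 + 0.375·131.22 = 64.5137.
Var(X) = E[X²] − (E[X])² = 64.5137 − 33.8579 = 30.6559.

30.656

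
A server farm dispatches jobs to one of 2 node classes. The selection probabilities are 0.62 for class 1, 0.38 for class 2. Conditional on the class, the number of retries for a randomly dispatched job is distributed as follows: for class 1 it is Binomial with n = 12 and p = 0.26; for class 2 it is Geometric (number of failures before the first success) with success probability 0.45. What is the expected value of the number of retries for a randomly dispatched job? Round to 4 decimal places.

Component means — 1: 3.12; 2: 1.22222.
E[X] = 0.62·3.12 + 0.38·1.22222 = 2.39884.

2.3988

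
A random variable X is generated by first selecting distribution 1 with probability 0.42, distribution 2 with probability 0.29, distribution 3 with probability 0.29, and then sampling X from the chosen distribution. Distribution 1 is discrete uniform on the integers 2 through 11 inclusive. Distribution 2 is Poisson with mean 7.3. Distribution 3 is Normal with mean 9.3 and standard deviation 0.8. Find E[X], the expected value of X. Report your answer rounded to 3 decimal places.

Component means — 1: 6.5; 2: 7.3; 3: 9.3.
E[X] = 0.42·6.5 + 0.29·7.3 + 0.29·9.3 = 7.544.

7.544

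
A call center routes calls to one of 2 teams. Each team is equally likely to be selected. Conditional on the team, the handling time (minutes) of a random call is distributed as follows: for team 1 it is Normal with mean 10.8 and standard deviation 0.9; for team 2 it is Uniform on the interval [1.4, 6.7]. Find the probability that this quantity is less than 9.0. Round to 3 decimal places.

0.511

Conditional on each team, P(X < 9.0): 1: 0.0227501; 2: 1.
By total probability, P(X < 9.0) = 0.5·0.0227501 + 0.5·1 = 0.511375.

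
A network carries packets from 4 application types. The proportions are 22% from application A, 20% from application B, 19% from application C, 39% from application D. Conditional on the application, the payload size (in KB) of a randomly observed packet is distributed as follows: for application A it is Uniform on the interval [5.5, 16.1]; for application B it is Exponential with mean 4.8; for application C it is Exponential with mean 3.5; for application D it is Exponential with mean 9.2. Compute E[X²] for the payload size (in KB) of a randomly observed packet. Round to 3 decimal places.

For each component E[X²] = Var + (mean)², giving A: 126.003; B: 46.08; C: 24.5; D: 169.28.
Overall E[X²] = 0.22·126.003 + 0.2·46.08 + 0.19·24.5 + 0.39·169.28 = 107.611.

107.611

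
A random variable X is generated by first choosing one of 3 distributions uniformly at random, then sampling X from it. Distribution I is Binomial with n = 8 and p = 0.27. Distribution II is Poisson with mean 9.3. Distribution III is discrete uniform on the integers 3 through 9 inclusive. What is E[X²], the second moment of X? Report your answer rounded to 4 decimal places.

47.3441

For each component E[X²] = Var + (mean)², giving I: 6.2424; II: 95.79; III: 40.
Overall E[X²] = 0.333333·6.2424 + 0.333333·95.79 + 0.333333·40 = 47.3441.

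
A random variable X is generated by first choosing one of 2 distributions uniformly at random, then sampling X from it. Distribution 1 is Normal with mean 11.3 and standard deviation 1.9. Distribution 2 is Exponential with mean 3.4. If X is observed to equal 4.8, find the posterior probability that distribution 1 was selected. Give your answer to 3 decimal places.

Likelihoods f(4.8 | ·): 1: 0.000603604; 2: 0.0716802.
Posterior ∝ prior × likelihood. Numerator for 1: 0.5·0.000603604 = 0.000301802.
Normalizing constant: 0.5·0.000603604 + 0.5·0.0716802 = 0.0361419.
P(1 | observation) = 0.000301802 / 0.0361419 = 0.00835046.

0.008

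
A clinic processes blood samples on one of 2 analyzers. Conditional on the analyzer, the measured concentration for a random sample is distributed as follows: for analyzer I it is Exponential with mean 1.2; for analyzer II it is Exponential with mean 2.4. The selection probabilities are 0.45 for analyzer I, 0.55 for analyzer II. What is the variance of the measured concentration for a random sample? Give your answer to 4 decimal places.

Per component, I: μ=1.2, E[X²]=2.88; II: μ=2.4, E[X²]=11.52.
E[X] = 0.45·1.2 + 0.55·2.4 = 1.86.
E[X²] = 0.45·2.88 + 0.55·11.52 = 7.632.
Var(X) = E[X²] − (E[X])² = 7.632 − 3.4596 = 4.1724.

4.1724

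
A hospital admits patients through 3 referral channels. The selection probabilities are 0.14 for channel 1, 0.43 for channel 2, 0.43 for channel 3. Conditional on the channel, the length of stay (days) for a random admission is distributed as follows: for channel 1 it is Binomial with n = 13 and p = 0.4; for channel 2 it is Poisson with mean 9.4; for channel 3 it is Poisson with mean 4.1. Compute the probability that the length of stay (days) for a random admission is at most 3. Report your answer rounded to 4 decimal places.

0.2086

Conditional on each channel, P(X ≤ 3): 1: 0.16858; 2: 0.0159666; 3: 0.414182.
By total probability, P(X ≤ 3) = 0.14·0.16858 + 0.43·0.0159666 + 0.43·0.414182 = 0.208565.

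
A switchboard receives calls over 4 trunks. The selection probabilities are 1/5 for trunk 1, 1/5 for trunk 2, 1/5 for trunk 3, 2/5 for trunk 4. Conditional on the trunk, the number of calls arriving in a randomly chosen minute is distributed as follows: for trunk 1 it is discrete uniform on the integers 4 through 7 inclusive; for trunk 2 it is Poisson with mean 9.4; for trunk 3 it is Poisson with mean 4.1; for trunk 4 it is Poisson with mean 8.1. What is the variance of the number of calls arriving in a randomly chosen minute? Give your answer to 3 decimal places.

Per component, 1: μ=5.5, E[X²]=31.5; 2: μ=9.4, E[X²]=97.76; 3: μ=4.1, E[X²]=20.91; 4: μ=8.1, E[X²]=73.71.
E[X] = 0.2·5.5 + 0.2·9.4 + 0.2·4.1 + 0.4·8.1 = 7.04.
E[X²] = 0.2·31.5 + 0.2·97.76 + 0.2·20.91 + 0.4·73.71 = 59.518.
Var(X) = E[X²] − (E[X])² = 59.518 − 49.5616 = 9.9564.

9.956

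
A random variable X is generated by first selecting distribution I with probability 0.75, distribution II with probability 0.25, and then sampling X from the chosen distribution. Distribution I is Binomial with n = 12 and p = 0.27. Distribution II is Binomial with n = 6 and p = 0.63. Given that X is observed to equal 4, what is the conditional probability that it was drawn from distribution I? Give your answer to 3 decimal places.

0.663

Likelihoods P(X=4 | ·): I: 0.21215; II: 0.323487.
Posterior ∝ prior × likelihood. Numerator for I: 0.75·0.21215 = 0.159113.
Normalizing constant: 0.75·0.21215 + 0.25·0.323487 = 0.239984.
P(I | observation) = 0.159113 / 0.239984 = 0.663012.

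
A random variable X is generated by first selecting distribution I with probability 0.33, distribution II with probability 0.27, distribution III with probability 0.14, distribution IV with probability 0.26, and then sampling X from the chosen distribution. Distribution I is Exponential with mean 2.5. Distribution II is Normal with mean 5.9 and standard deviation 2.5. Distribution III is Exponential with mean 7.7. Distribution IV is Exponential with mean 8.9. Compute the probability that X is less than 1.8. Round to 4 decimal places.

0.2598

Conditional on each component, P(X < 1.8): I: 0.513248; II: 0.0505026; III: 0.208453; IV: 0.183107.
By total probability, P(X < 1.8) = 0.33·0.513248 + 0.27·0.0505026 + 0.14·0.208453 + 0.26·0.183107 = 0.259799.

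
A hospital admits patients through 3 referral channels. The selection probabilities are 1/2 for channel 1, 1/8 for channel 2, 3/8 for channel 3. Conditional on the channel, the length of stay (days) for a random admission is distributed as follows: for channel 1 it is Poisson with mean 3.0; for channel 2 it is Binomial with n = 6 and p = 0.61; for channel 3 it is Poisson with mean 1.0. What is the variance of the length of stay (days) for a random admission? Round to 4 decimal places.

Per component, 1: μ=3, E[X²]=12; 2: μ=3.66, E[X²]=14.823; 3: μ=1, E[X²]=2.
E[X] = 0.5·3 + 0.125·3.66 + 0.375·1 = 2.3325.
E[X²] = 0.5·12 + 0.125·14.823 + 0.375·2 = 8.60288.
Var(X) = E[X²] − (E[X])² = 8.60288 − 5.44056 = 3.16232.

3.1623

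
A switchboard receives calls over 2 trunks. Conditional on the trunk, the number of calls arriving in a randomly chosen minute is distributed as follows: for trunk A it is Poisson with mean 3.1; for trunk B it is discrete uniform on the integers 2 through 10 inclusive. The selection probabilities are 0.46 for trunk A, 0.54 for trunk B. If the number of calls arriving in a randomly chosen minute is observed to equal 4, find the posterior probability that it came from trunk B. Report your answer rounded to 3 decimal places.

Likelihoods P(X=4 | ·): A: 0.17335; B: 0.111111.
Posterior ∝ prior × likelihood. Numerator for B: 0.54·0.111111 = 0.06.
Normalizing constant: 0.46·0.17335 + 0.54·0.111111 = 0.139741.
P(B | observation) = 0.06 / 0.139741 = 0.429366.

0.429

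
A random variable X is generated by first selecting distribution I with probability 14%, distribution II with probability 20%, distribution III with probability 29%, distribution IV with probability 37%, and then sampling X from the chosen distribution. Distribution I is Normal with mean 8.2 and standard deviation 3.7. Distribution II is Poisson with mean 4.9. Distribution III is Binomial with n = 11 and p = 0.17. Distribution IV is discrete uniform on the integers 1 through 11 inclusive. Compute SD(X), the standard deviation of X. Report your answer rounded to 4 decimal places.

3.4178

Per component, I: μ=8.2, E[X²]=80.93; II: μ=4.9, E[X²]=28.91; III: μ=1.87, E[X²]=5.049; IV: μ=6, E[X²]=46.
E[X] = 0.14·8.2 + 0.2·4.9 + 0.29·1.87 + 0.37·6 = 4.8903.
E[X²] = 0.14·80.93 + 0.2·28.91 + 0.29·5.049 + 0.37·46 = 35.5964.
Var(X) = E[X²] − (E[X])² = 35.5964 − 23.915 = 11.6814.
SD(X) = √11.6814 = 3.4178.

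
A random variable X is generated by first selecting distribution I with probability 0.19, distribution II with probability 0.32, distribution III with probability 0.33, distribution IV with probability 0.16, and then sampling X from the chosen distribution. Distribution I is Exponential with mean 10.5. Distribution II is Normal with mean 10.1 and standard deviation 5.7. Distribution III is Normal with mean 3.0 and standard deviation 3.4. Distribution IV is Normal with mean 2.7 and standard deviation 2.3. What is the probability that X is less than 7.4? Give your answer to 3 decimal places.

0.652

Conditional on each component, P(X < 7.4): I: 0.505774; II: 0.317863; III: 0.902188; IV: 0.979497.
By total probability, P(X < 7.4) = 0.19·0.505774 + 0.32·0.317863 + 0.33·0.902188 + 0.16·0.979497 = 0.652255.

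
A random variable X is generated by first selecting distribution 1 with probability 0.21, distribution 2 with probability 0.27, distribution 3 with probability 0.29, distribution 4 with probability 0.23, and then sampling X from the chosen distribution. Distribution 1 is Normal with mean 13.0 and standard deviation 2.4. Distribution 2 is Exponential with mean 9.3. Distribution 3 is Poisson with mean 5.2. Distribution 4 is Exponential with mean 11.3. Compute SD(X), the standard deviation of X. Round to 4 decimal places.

Per component, 1: μ=13, E[X²]=174.76; 2: μ=9.3, E[X²]=172.98; 3: μ=5.2, E[X²]=32.24; 4: μ=11.3, E[X²]=255.38.
E[X] = 0.21·13 + 0.27·9.3 + 0.29·5.2 + 0.23·11.3 = 9.348.
E[X²] = 0.21·174.76 + 0.27·172.98 + 0.29·32.24 + 0.23·255.38 = 151.491.
Var(X) = E[X²] − (E[X])² = 151.491 − 87.3851 = 64.1061.
SD(X) = √64.1061 = 8.00663.

8.0066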